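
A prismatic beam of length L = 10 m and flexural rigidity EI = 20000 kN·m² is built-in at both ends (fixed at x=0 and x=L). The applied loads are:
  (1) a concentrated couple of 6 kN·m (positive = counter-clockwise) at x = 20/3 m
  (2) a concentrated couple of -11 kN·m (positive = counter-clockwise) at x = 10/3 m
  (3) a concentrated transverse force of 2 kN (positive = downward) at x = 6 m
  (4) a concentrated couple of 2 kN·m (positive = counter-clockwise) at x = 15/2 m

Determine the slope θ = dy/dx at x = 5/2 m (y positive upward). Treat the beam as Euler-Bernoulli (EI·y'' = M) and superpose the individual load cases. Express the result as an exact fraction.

Load 1 — applied couple M₀=6 kN·m at a=20/3 m (b=L-a=10/3):
  θ_1 = (R_Ax²/2 - M_Ax)/EI  [x≤a] with R_A=4/5, M_A=2 = ((4/5)·(5/2)²/2 - 2·(5/2))/20000 = -1/8000 rad
Load 2 — applied couple M₀=-11 kN·m at a=10/3 m (b=L-a=20/3):
  θ_2 = (R_Ax²/2 - M_Ax)/EI  [x≤a] with R_A=-22/15, M_A=0 = ((-22/15)·(5/2)²/2 - 0·(5/2))/20000 = -11/48000 rad
Load 3 — point force P=2 kN at a=6 m (b=L-a=4):
  θ_3 = -Pb²x(2aL-(3a+b)x)/(2L³EI)  [x≤a] = -2·4²·(5/2)·(2·6·10-(3·6+4)·(5/2))/(2·10³·20000) = -13/100000 rad
Load 4 — applied couple M₀=2 kN·m at a=15/2 m (b=L-a=5/2):
  θ_4 = (R_Ax²/2 - M_Ax)/EI  [x≤a] with R_A=9/40, M_A=5/8 = ((9/40)·(5/2)²/2 - (5/8)·(5/2))/20000 = -11/256000 rad
Superposition: θ = Σ θ_i = -10121/19200000 rad ≈ -0.000527 rad

θ(5/2) = -10121/19200000 rad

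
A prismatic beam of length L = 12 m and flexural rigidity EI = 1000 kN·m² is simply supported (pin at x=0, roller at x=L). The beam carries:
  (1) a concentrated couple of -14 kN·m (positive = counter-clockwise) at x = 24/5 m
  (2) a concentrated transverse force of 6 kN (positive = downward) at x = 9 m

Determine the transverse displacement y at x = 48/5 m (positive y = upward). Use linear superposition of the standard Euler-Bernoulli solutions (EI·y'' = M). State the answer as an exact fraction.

Load 1 — applied couple M₀=-14 kN·m at a=24/5 m (b=L-a=36/5):
  y_1 = (M₀x³/(6L)-M₀(x-a)²/2+C₁x)/EI  [x>a] with C₁=M₀(3b²-L²)/(6L)=-56/25 = ((-14)·(48/5)³/(6·12)-(-14)·((48/5)-(24/5))²/2+(-56/25)·(48/5))/1000 = -504/15625 m
Load 2 — point force P=6 kN at a=9 m (b=L-a=3):
  y_2 = -Pa(L-x)(2Lx-a²-x²)/(6LEI)  [x>a] = -6·9·(12-(48/5))·(2·12·(48/5)-9²-(48/5)²)/(6·12·1000) = -12879/125000 m
Superposition: y = Σ y_i = -16911/125000 m ≈ -0.135288 m

y(48/5) = -16911/125000 m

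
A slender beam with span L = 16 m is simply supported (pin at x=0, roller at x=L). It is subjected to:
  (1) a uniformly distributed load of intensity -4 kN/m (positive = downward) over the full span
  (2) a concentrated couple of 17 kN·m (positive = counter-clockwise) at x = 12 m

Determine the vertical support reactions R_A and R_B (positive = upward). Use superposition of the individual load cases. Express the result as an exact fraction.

R_A = -495/16 kN, R_B = -529/16 kN

Load 1 — uniform load w=-4 kN/m over full span:
  R_A = wL/2 = (-4)·16/2 = -32 kN
  R_B = wL/2 = (-4)·16/2 = -32 kN
Load 2 — applied couple M₀=17 kN·m at a=12 m (b=L-a=4):
  R_A = M₀/L = 17/16 kN
  R_B = -M₀/L = -17/16 kN
Superposition: R_A = -495/16 kN, R_B = -529/16 kN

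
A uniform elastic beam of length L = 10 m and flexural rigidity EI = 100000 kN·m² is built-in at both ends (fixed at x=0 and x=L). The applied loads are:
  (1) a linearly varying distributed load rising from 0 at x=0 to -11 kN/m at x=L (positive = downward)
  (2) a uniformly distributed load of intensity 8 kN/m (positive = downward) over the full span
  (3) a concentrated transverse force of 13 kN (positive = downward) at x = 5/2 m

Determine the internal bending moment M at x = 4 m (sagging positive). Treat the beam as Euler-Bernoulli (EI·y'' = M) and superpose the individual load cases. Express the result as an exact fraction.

Load 1 — triangular load w₀=-11 kN/m (0→w₀ over full span):
  M_1 = 3w₀Lx/20 - w₀L²/30 - w₀x³/(6L) = 3·(-11)·10·4/20 - (-11)·10²/30 - (-11)·4³/(6·10) = -88/5 kN·m
Load 2 — uniform load w=8 kN/m over full span:
  M_2 = wLx/2 - wL²/12 - wx²/2 = 8·10·4/2 - 8·10²/12 - 8·4²/2 = 88/3 kN·m
Load 3 — point force P=13 kN at a=5/2 m (b=L-a=15/2):
  M_3 = Pa²(a+3b)(L-x)/L³ - Pa²b/L²  [x>a] = 13·(5/2)²·((5/2)+3·(15/2))·(10-4)/10³ - 13·(5/2)²·(15/2)/10² = 195/32 kN·m
Superposition: M = Σ M_i = 8557/480 kN·m ≈ 17.827083 kN·m

M(4) = 8557/480 kN·m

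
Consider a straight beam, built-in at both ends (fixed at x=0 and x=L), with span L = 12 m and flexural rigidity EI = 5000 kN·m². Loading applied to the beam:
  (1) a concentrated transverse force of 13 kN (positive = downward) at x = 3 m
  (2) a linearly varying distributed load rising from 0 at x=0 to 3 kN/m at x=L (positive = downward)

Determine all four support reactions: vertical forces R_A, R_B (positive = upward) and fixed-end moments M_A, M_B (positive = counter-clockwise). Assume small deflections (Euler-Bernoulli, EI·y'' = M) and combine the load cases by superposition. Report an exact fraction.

R_A = 2619/160 kN, M_A = 2907/80 kN·m, R_B = 2341/160 kN, M_B = -2313/80 kN·m

Load 1 — point force P=13 kN at a=3 m (b=L-a=9):
  R_A = Pb²(3a+b)/L³ = 13·9²·(3·3+9)/12³ = 351/32 kN
  M_A = Pab²/L² = 13·3·9²/12² = 351/16 kN·m
  R_B = Pa²(a+3b)/L³ = 13·3²·(3+3·9)/12³ = 65/32 kN
  M_B = -Pa²b/L² = -13·3²·9/12² = -117/16 kN·m
Load 2 — triangular load w₀=3 kN/m (0→w₀ over full span):
  R_A = 3w₀L/20 = 3·3·12/20 = 27/5 kN
  M_A = w₀L²/30 = 3·12²/30 = 72/5 kN·m
  R_B = 7w₀L/20 = 7·3·12/20 = 63/5 kN
  M_B = -w₀L²/20 = -3·12²/20 = -108/5 kN·m
Superposition: R_A = 2619/160 kN, M_A = 2907/80 kN·m, R_B = 2341/160 kN, M_B = -2313/80 kN·m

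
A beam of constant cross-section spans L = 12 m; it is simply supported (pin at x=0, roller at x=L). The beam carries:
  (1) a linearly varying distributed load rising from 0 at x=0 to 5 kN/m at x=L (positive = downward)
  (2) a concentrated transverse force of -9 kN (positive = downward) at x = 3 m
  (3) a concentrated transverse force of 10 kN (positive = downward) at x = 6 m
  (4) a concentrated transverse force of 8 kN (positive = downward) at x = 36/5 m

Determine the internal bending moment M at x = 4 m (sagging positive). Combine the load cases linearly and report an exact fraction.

Load 1 — triangular load w₀=5 kN/m (0→w₀ over full span):
  M_1 = w₀Lx/6 - w₀x³/(6L) = 5·12·4/6 - 5·4³/(6·12) = 320/9 kN·m
Load 2 — point force P=-9 kN at a=3 m (b=L-a=9):
  M_2 = Pa(L-x)/L  [x>a] = (-9)·3·(12-4)/12 = -18 kN·m
Load 3 — point force P=10 kN at a=6 m (b=L-a=6):
  M_3 = Pbx/L  [x≤a] = 10·6·4/12 = 20 kN·m
Load 4 — point force P=8 kN at a=36/5 m (b=L-a=24/5):
  M_4 = Pbx/L  [x≤a] = 8·(24/5)·4/12 = 64/5 kN·m
Superposition: M = Σ M_i = 2266/45 kN·m ≈ 50.355556 kN·m

M(4) = 2266/45 kN·m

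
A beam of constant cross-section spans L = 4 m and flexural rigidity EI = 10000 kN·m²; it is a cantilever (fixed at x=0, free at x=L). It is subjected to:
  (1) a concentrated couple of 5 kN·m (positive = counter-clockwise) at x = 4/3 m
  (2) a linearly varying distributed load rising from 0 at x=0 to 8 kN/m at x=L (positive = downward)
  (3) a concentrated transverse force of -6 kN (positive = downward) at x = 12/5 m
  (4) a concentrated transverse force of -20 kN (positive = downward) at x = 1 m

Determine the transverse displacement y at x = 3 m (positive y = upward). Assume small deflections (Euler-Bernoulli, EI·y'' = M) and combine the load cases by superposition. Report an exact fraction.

y(3) = -197153/45000000 m

Load 1 — applied couple M₀=5 kN·m at a=4/3 m (b=L-a=8/3):
  y_1 = M₀a(2x-a)/(2EI)  [x>a] = 5·(4/3)·(2·3-(4/3))/(2·10000) = 7/4500 m
Load 2 — triangular load w₀=8 kN/m (0→w₀ over full span):
  y_2 = (w₀Lx³/12-w₀L²x²/6-w₀x⁵/(120L))/EI = (8·4·3³/12-8·4²·3²/6-8·3⁵/(120·4))/10000 = -2481/200000 m
Load 3 — point force P=-6 kN at a=12/5 m (b=L-a=8/5):
  y_3 = -Pa²(3x-a)/(6EI)  [x>a] = -(-6)·(12/5)²·(3·3-(12/5))/(6·10000) = 297/78125 m
Load 4 — point force P=-20 kN at a=1 m (b=L-a=3):
  y_4 = -Pa²(3x-a)/(6EI)  [x>a] = -(-20)·1²·(3·3-1)/(6·10000) = 1/375 m
Superposition: y = Σ y_i = -197153/45000000 m ≈ -0.004381 m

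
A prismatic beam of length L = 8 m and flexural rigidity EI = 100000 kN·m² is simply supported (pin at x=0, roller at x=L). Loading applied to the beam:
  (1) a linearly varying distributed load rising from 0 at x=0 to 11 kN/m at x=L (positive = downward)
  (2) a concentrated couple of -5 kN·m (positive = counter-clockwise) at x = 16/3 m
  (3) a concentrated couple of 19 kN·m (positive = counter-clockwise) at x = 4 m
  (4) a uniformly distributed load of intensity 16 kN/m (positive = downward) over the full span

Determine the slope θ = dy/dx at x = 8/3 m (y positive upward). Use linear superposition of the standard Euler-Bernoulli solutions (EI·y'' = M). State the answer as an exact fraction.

θ(8/3) = -267631/121500000 rad

Load 1 — triangular load w₀=11 kN/m (0→w₀ over full span):
  θ_1 = -w₀(7L⁴-30L²x²+15x⁴)/(360LEI) = -11·(7·8⁴-30·8²·(8/3)²+15·(8/3)⁴)/(360·8·100000) = -2288/3796875 rad
Load 2 — applied couple M₀=-5 kN·m at a=16/3 m (b=L-a=8/3):
  θ_2 = (M₀x²/(2L)+C₁)/EI  [x≤a] with C₁=M₀(3b²-L²)/(6L)=40/9 = ((-5)·(8/3)²/(2·8)+(40/9))/100000 = 1/45000 rad
Load 3 — applied couple M₀=19 kN·m at a=4 m (b=L-a=4):
  θ_3 = (M₀x²/(2L)+C₁)/EI  [x≤a] with C₁=M₀(3b²-L²)/(6L)=-19/3 = (19·(8/3)²/(2·8)+(-19/3))/100000 = 19/900000 rad
Load 4 — uniform load w=16 kN/m over full span:
  θ_4 = -w(L³-6Lx²+4x³)/(24EI) = -16·(8³-6·8·(8/3)²+4·(8/3)³)/(24·100000) = -416/253125 rad
Superposition: θ = Σ θ_i = -267631/121500000 rad ≈ -0.002203 rad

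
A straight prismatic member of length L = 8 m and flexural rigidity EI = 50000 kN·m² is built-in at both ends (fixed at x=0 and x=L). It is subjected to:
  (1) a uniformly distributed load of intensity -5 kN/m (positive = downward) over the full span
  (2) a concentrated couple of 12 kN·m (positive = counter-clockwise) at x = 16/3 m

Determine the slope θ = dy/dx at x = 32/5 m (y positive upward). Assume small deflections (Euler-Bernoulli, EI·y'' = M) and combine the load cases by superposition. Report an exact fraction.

θ(32/5) = -28/78125 rad

Load 1 — uniform load w=-5 kN/m over full span:
  θ_1 = -wx(L-x)(L-2x)/(12EI) = -(-5)·(32/5)·(8-(32/5))·(8-2·(32/5))/(12·50000) = -32/78125 rad
Load 2 — applied couple M₀=12 kN·m at a=16/3 m (b=L-a=8/3):
  θ_2 = (R_Ax²/2 - M_Ax - M₀(x-a))/EI  [x>a] with R_A=2, M_A=4 = (2·(32/5)²/2 - 4·(32/5) - 12·((32/5)-(16/3)))/50000 = 4/78125 rad
Superposition: θ = Σ θ_i = -28/78125 rad ≈ -0.000358 rad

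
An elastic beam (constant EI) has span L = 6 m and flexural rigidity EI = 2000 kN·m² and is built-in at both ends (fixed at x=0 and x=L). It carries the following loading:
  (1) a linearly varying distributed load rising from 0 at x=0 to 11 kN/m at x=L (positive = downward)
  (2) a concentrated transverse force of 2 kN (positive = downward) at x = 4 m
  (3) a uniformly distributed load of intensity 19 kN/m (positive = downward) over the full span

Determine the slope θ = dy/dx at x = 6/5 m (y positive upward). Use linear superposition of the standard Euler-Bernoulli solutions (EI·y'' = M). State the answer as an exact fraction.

θ(6/5) = -19873/937500 rad

Load 1 — triangular load w₀=11 kN/m (0→w₀ over full span):
  θ_1 = -w₀(2x(L-x)(L-2x)(x+2L)+x²(L-x)²)/(120LEI) = -11·(2·(6/5)·(6-(6/5))·(6-2·(6/5))·((6/5)+2·6)+(6/5)²·(6-(6/5))²)/(120·6·2000) = -693/156250 rad
Load 2 — point force P=2 kN at a=4 m (b=L-a=2):
  θ_2 = -Pb²x(2aL-(3a+b)x)/(2L³EI)  [x≤a] = -2·2²·(6/5)·(2·4·6-(3·4+2)·(6/5))/(2·6³·2000) = -13/37500 rad
Load 3 — uniform load w=19 kN/m over full span:
  θ_3 = -wx(L-x)(L-2x)/(12EI) = -19·(6/5)·(6-(6/5))·(6-2·(6/5))/(12·2000) = -513/31250 rad
Superposition: θ = Σ θ_i = -19873/937500 rad ≈ -0.021198 rad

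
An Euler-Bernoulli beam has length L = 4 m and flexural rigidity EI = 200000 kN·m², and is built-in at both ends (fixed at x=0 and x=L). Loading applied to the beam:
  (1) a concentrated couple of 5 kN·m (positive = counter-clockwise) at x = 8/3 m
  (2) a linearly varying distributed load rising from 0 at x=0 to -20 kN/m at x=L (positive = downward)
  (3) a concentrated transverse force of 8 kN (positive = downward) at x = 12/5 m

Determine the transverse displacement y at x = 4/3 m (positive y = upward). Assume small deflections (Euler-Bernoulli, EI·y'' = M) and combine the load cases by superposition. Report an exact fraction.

y(4/3) = 28193/2278125000 m

Load 1 — applied couple M₀=5 kN·m at a=8/3 m (b=L-a=4/3):
  y_1 = (R_Ax³/6 - M_Ax²/2)/EI  [x≤a] with R_A=5/3, M_A=5/3 = ((5/3)·(4/3)³/6 - (5/3)·(4/3)²/2)/200000 = -1/243000 m
Load 2 — triangular load w₀=-20 kN/m (0→w₀ over full span):
  y_2 = -w₀x²(L-x)²(x+2L)/(120LEI) = -(-20)·(4/3)²·(4-(4/3))²·((4/3)+2·4)/(120·4·200000) = 56/2278125 m
Load 3 — point force P=8 kN at a=12/5 m (b=L-a=8/5):
  y_3 = -Pb²x²(3aL-(3a+b)x)/(6L³EI)  [x≤a] = -8·(8/5)²·(4/3)²·(3·(12/5)·4-(3·(12/5)+(8/5))·(4/3))/(6·4³·200000) = -256/31640625 m
Superposition: y = Σ y_i = 28193/2278125000 m ≈ 0.000012 m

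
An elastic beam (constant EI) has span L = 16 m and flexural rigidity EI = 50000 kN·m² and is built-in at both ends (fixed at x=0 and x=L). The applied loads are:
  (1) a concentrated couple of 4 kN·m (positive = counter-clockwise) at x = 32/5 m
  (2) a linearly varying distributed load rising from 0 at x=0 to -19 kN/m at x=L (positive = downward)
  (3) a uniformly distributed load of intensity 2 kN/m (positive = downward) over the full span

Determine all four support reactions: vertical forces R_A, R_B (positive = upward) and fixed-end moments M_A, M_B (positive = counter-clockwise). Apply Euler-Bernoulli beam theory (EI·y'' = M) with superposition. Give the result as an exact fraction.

R_A = -731/25 kN, M_A = -8924/75 kN·m, R_B = -2269/25 kN, M_B = 15136/75 kN·m

Load 1 — applied couple M₀=4 kN·m at a=32/5 m (b=L-a=48/5):
  R_A = 6M₀ab/L³ = 6·4·(32/5)·(48/5)/16³ = 9/25 kN
  M_A = M₀b(2a-b)/L² = 4·(48/5)·(2·(32/5)-(48/5))/16² = 12/25 kN·m
  R_B = -6M₀ab/L³ = -6·4·(32/5)·(48/5)/16³ = -9/25 kN
  M_B = M₀a(2b-a)/L² = 4·(32/5)·(2·(48/5)-(32/5))/16² = 32/25 kN·m
Load 2 — triangular load w₀=-19 kN/m (0→w₀ over full span):
  R_A = 3w₀L/20 = 3·(-19)·16/20 = -228/5 kN
  M_A = w₀L²/30 = (-19)·16²/30 = -2432/15 kN·m
  R_B = 7w₀L/20 = 7·(-19)·16/20 = -532/5 kN
  M_B = -w₀L²/20 = -(-19)·16²/20 = 1216/5 kN·m
Load 3 — uniform load w=2 kN/m over full span:
  R_A = wL/2 = 2·16/2 = 16 kN
  M_A = wL²/12 = 2·16²/12 = 128/3 kN·m
  R_B = wL/2 = 2·16/2 = 16 kN
  M_B = -wL²/12 = -2·16²/12 = -128/3 kN·m
Superposition: R_A = -731/25 kN, M_A = -8924/75 kN·m, R_B = -2269/25 kN, M_B = 15136/75 kN·m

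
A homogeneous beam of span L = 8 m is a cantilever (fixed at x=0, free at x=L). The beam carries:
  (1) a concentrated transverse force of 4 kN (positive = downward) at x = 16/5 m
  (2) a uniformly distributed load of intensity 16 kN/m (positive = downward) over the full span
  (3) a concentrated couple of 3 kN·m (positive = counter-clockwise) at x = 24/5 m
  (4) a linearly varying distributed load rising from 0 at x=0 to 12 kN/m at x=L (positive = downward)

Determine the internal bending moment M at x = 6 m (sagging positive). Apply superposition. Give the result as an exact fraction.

M(6) = -54 kN·m

Load 1 — point force P=4 kN at a=16/5 m (b=L-a=24/5):
  M_1 = 0  [x>a] = 0 kN·m
Load 2 — uniform load w=16 kN/m over full span:
  M_2 = -w(L-x)²/2 = -16·(8-6)²/2 = -32 kN·m
Load 3 — applied couple M₀=3 kN·m at a=24/5 m (b=L-a=16/5):
  M_3 = 0  [x>a] = 0 kN·m
Load 4 — triangular load w₀=12 kN/m (0→w₀ over full span):
  M_4 = w₀Lx/2 - w₀L²/3 - w₀x³/(6L) = 12·8·6/2 - 12·8²/3 - 12·6³/(6·8) = -22 kN·m
Superposition: M = Σ M_i = -54 kN·m ≈ -54.000000 kN·m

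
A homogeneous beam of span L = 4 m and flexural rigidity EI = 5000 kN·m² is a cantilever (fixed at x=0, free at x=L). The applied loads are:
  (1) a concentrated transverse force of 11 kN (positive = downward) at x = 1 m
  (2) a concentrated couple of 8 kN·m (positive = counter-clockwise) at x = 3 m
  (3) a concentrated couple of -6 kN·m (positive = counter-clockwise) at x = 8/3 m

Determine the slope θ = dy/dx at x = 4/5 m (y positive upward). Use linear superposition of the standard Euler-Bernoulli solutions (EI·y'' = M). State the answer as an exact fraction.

θ(4/5) = -23/31250 rad

Load 1 — point force P=11 kN at a=1 m (b=L-a=3):
  θ_1 = -Px(2a-x)/(2EI)  [x≤a] = -11·(4/5)·(2·1-(4/5))/(2·5000) = -33/31250 rad
Load 2 — applied couple M₀=8 kN·m at a=3 m (b=L-a=1):
  θ_2 = M₀x/EI  [x≤a] = 8·(4/5)/5000 = 4/3125 rad
Load 3 — applied couple M₀=-6 kN·m at a=8/3 m (b=L-a=4/3):
  θ_3 = M₀x/EI  [x≤a] = (-6)·(4/5)/5000 = -3/3125 rad
Superposition: θ = Σ θ_i = -23/31250 rad ≈ -0.000736 rad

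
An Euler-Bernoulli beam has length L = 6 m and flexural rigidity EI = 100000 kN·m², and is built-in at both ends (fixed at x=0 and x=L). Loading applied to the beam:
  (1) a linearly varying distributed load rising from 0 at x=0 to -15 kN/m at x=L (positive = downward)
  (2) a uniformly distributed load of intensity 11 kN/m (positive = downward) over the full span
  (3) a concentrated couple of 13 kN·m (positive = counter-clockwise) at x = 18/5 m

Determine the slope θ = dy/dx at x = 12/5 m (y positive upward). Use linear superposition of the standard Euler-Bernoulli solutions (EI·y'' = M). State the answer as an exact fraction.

Load 1 — triangular load w₀=-15 kN/m (0→w₀ over full span):
  θ_1 = -w₀(2x(L-x)(L-2x)(x+2L)+x²(L-x)²)/(120LEI) = -(-15)·(2·(12/5)·(6-(12/5))·(6-2·(12/5))·((12/5)+2·6)+(12/5)²·(6-(12/5))²)/(120·6·100000) = 243/3125000 rad
Load 2 — uniform load w=11 kN/m over full span:
  θ_2 = -wx(L-x)(L-2x)/(12EI) = -11·(12/5)·(6-(12/5))·(6-2·(12/5))/(12·100000) = -297/3125000 rad
Load 3 — applied couple M₀=13 kN·m at a=18/5 m (b=L-a=12/5):
  θ_3 = (R_Ax²/2 - M_Ax)/EI  [x≤a] with R_A=78/25, M_A=104/25 = ((78/25)·(12/5)²/2 - (104/25)·(12/5))/100000 = -39/3906250 rad
Superposition: θ = Σ θ_i = -213/7812500 rad ≈ -0.000027 rad

θ(12/5) = -213/7812500 rad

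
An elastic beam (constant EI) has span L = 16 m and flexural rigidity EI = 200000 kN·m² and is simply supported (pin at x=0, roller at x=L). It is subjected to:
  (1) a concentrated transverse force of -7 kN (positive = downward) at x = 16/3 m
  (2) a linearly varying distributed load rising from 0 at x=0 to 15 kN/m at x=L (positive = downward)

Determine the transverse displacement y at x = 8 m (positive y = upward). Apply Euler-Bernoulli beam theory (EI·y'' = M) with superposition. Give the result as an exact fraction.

Load 1 — point force P=-7 kN at a=16/3 m (b=L-a=32/3):
  y_1 = -Pa(L-x)(2Lx-a²-x²)/(6LEI)  [x>a] = -(-7)·(16/3)·(16-8)·(2·16·8-(16/3)²-8²)/(6·16·200000) = 644/253125 m
Load 2 — triangular load w₀=15 kN/m (0→w₀ over full span):
  y_2 = -w₀x(7L⁴-10L²x²+3x⁴)/(360LEI) = -15·8·(7·16⁴-10·16²·8²+3·8⁴)/(360·16·200000) = -4/125 m
Superposition: y = Σ y_i = -7456/253125 m ≈ -0.029456 m

y(8) = -7456/253125 m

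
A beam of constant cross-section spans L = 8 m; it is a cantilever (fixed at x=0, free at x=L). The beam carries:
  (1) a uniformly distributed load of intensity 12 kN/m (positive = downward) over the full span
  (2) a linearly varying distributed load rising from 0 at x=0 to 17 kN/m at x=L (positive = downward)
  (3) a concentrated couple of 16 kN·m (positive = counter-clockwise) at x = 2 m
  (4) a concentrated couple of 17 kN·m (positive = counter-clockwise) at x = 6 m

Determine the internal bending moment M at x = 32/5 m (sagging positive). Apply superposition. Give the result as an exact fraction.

M(32/5) = -13376/375 kN·m

Load 1 — uniform load w=12 kN/m over full span:
  M_1 = -w(L-x)²/2 = -12·(8-(32/5))²/2 = -384/25 kN·m
Load 2 — triangular load w₀=17 kN/m (0→w₀ over full span):
  M_2 = w₀Lx/2 - w₀L²/3 - w₀x³/(6L) = 17·8·(32/5)/2 - 17·8²/3 - 17·(32/5)³/(6·8) = -7616/375 kN·m
Load 3 — applied couple M₀=16 kN·m at a=2 m (b=L-a=6):
  M_3 = 0  [x>a] = 0 kN·m
Load 4 — applied couple M₀=17 kN·m at a=6 m (b=L-a=2):
  M_4 = 0  [x>a] = 0 kN·m
Superposition: M = Σ M_i = -13376/375 kN·m ≈ -35.669333 kN·m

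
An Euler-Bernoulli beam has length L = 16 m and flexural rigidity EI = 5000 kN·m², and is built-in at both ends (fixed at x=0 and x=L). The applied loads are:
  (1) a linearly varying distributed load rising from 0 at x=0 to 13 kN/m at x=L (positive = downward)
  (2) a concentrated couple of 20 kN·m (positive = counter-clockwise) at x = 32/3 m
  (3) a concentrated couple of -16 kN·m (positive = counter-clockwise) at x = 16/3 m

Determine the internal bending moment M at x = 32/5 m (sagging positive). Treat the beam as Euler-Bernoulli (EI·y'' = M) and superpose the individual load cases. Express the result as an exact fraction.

Load 1 — triangular load w₀=13 kN/m (0→w₀ over full span):
  M_1 = 3w₀Lx/20 - w₀L²/30 - w₀x³/(6L) = 3·13·16·(32/5)/20 - 13·16²/30 - 13·(32/5)³/(6·16) = 6656/125 kN·m
Load 2 — applied couple M₀=20 kN·m at a=32/3 m (b=L-a=16/3):
  M_2 = R_Ax - M_A  [x≤a] with R_A=5/3, M_A=20/3 = (5/3)·(32/5) - (20/3) = 4 kN·m
Load 3 — applied couple M₀=-16 kN·m at a=16/3 m (b=L-a=32/3):
  M_3 = R_Ax - M_A - M₀  [x>a] with R_A=-4/3, M_A=0 = (-4/3)·(32/5) - 0 - (-16) = 112/15 kN·m
Superposition: M = Σ M_i = 24268/375 kN·m ≈ 64.714667 kN·m

M(32/5) = 24268/375 kN·m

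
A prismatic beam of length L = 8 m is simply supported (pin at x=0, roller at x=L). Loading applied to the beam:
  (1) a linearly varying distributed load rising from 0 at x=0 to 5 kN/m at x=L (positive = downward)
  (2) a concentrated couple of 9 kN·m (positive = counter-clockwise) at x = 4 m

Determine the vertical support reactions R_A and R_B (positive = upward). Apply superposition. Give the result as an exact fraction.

R_A = 187/24 kN, R_B = 293/24 kN

Load 1 — triangular load w₀=5 kN/m (0→w₀ over full span):
  R_A = w₀L/6 = 5·8/6 = 20/3 kN
  R_B = w₀L/3 = 5·8/3 = 40/3 kN
Load 2 — applied couple M₀=9 kN·m at a=4 m (b=L-a=4):
  R_A = M₀/L = 9/8 kN
  R_B = -M₀/L = -9/8 kN
Superposition: R_A = 187/24 kN, R_B = 293/24 kN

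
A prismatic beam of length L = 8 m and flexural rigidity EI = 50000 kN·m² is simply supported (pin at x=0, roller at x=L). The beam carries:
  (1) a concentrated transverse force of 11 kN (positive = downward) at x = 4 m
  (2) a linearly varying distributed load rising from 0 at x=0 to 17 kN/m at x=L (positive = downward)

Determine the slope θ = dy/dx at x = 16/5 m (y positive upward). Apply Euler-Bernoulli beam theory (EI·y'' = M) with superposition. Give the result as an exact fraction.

Load 1 — point force P=11 kN at a=4 m (b=L-a=4):
  θ_1 = -Pb(L²-b²-3x²)/(6LEI)  [x≤a] = -11·4·(8²-4²-3·(16/5)²)/(6·8·50000) = -99/312500 rad
Load 2 — triangular load w₀=17 kN/m (0→w₀ over full span):
  θ_2 = -w₀(7L⁴-30L²x²+15x⁴)/(360LEI) = -17·(7·8⁴-30·8²·(16/5)²+15·(16/5)⁴)/(360·8·50000) = -21964/17578125 rad
Superposition: θ = Σ θ_i = -110131/70312500 rad ≈ -0.001566 rad

θ(16/5) = -110131/70312500 rad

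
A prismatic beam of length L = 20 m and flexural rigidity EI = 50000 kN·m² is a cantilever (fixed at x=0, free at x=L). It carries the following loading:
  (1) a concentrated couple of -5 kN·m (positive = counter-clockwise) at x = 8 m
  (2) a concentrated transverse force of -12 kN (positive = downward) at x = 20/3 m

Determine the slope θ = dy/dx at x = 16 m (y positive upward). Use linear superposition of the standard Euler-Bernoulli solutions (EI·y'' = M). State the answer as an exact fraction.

Load 1 — applied couple M₀=-5 kN·m at a=8 m (b=L-a=12):
  θ_1 = M₀a/EI  [x>a] = (-5)·8/50000 = -1/1250 rad
Load 2 — point force P=-12 kN at a=20/3 m (b=L-a=40/3):
  θ_2 = -Pa²/(2EI)  [x>a] = -(-12)·(20/3)²/(2·50000) = 2/375 rad
Superposition: θ = Σ θ_i = 17/3750 rad ≈ 0.004533 rad

θ(16) = 17/3750 rad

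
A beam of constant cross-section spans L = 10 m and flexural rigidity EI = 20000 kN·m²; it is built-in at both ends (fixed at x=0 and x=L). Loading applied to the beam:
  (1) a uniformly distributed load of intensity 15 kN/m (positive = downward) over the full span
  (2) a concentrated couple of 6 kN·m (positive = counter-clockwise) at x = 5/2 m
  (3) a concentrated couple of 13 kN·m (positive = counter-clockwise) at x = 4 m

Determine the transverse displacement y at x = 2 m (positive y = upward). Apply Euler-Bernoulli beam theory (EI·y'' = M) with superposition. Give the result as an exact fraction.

y(2) = -78737/10000000 m

Load 1 — uniform load w=15 kN/m over full span:
  y_1 = -wx²(L-x)²/(24EI) = -15·2²·(10-2)²/(24·20000) = -1/125 m
Load 2 — applied couple M₀=6 kN·m at a=5/2 m (b=L-a=15/2):
  y_2 = (R_Ax³/6 - M_Ax²/2)/EI  [x≤a] with R_A=27/40, M_A=-9/8 = ((27/40)·2³/6 - (-9/8)·2²/2)/20000 = 63/400000 m
Load 3 — applied couple M₀=13 kN·m at a=4 m (b=L-a=6):
  y_3 = (R_Ax³/6 - M_Ax²/2)/EI  [x≤a] with R_A=234/125, M_A=39/25 = ((234/125)·2³/6 - (39/25)·2²/2)/20000 = -39/1250000 m
Superposition: y = Σ y_i = -78737/10000000 m ≈ -0.007874 m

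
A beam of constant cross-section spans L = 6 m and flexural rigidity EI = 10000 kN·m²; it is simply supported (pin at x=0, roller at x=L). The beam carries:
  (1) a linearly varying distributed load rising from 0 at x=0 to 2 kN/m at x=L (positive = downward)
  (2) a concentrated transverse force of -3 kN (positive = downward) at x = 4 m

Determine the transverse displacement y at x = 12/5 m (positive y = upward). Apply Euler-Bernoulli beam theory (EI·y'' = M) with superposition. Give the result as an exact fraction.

Load 1 — triangular load w₀=2 kN/m (0→w₀ over full span):
  y_1 = -w₀x(7L⁴-10L²x²+3x⁴)/(360LEI) = -2·(12/5)·(7·6⁴-10·6²·(12/5)²+3·(12/5)⁴)/(360·6·10000) = -30807/19531250 m
Load 2 — point force P=-3 kN at a=4 m (b=L-a=2):
  y_2 = -Pbx(L²-b²-x²)/(6LEI)  [x≤a] = -(-3)·2·(12/5)·(6²-2²-(12/5)²)/(6·6·10000) = 82/78125 m
Superposition: y = Σ y_i = -10307/19531250 m ≈ -0.000528 m

y(12/5) = -10307/19531250 m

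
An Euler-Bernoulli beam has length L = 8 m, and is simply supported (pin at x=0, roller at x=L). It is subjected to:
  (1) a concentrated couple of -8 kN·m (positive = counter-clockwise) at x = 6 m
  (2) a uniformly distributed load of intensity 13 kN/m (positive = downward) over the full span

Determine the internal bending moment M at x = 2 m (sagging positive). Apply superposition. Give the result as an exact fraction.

M(2) = 76 kN·m

Load 1 — applied couple M₀=-8 kN·m at a=6 m (b=L-a=2):
  M_1 = M₀x/L  [x≤a] = (-8)·2/8 = -2 kN·m
Load 2 — uniform load w=13 kN/m over full span:
  M_2 = wx(L-x)/2 = 13·2·(8-2)/2 = 78 kN·m
Superposition: M = Σ M_i = 76 kN·m ≈ 76.000000 kN·m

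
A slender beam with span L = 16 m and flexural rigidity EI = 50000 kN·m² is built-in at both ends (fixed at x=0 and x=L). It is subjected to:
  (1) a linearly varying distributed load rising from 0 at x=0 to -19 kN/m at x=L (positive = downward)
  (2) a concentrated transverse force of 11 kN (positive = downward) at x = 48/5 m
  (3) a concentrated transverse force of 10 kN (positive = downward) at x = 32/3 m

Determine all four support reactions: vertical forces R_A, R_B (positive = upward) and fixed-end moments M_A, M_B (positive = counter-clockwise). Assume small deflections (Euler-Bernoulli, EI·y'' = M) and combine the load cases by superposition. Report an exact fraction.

Load 1 — triangular load w₀=-19 kN/m (0→w₀ over full span):
  R_A = 3w₀L/20 = 3·(-19)·16/20 = -228/5 kN
  M_A = w₀L²/30 = (-19)·16²/30 = -2432/15 kN·m
  R_B = 7w₀L/20 = 7·(-19)·16/20 = -532/5 kN
  M_B = -w₀L²/20 = -(-19)·16²/20 = 1216/5 kN·m
Load 2 — point force P=11 kN at a=48/5 m (b=L-a=32/5):
  R_A = Pb²(3a+b)/L³ = 11·(32/5)²·(3·(48/5)+(32/5))/16³ = 484/125 kN
  M_A = Pab²/L² = 11·(48/5)·(32/5)²/16² = 2112/125 kN·m
  R_B = Pa²(a+3b)/L³ = 11·(48/5)²·((48/5)+3·(32/5))/16³ = 891/125 kN
  M_B = -Pa²b/L² = -11·(48/5)²·(32/5)/16² = -3168/125 kN·m
Load 3 — point force P=10 kN at a=32/3 m (b=L-a=16/3):
  R_A = Pb²(3a+b)/L³ = 10·(16/3)²·(3·(32/3)+(16/3))/16³ = 70/27 kN
  M_A = Pab²/L² = 10·(32/3)·(16/3)²/16² = 320/27 kN·m
  R_B = Pa²(a+3b)/L³ = 10·(32/3)²·((32/3)+3·(16/3))/16³ = 200/27 kN
  M_B = -Pa²b/L² = -10·(32/3)²·(16/3)/16² = -640/27 kN·m
Superposition: R_A = -132082/3375 kN, M_A = -450176/3375 kN·m, R_B = -310043/3375 kN, M_B = 655264/3375 kN·m

R_A = -132082/3375 kN, M_A = -450176/3375 kN·m, R_B = -310043/3375 kN, M_B = 655264/3375 kN·m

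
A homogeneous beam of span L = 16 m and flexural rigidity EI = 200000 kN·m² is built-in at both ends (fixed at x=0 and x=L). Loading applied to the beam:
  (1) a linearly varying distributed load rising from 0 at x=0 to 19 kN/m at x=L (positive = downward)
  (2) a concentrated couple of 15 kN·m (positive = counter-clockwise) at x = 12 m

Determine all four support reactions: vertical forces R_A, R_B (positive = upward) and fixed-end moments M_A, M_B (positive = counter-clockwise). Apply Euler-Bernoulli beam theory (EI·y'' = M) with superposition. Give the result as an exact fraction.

R_A = 29859/640 kN, M_A = 40037/240 kN·m, R_B = 67421/640 kN, M_B = -19681/80 kN·m

Load 1 — triangular load w₀=19 kN/m (0→w₀ over full span):
  R_A = 3w₀L/20 = 3·19·16/20 = 228/5 kN
  M_A = w₀L²/30 = 19·16²/30 = 2432/15 kN·m
  R_B = 7w₀L/20 = 7·19·16/20 = 532/5 kN
  M_B = -w₀L²/20 = -19·16²/20 = -1216/5 kN·m
Load 2 — applied couple M₀=15 kN·m at a=12 m (b=L-a=4):
  R_A = 6M₀ab/L³ = 6·15·12·4/16³ = 135/128 kN
  M_A = M₀b(2a-b)/L² = 15·4·(2·12-4)/16² = 75/16 kN·m
  R_B = -6M₀ab/L³ = -6·15·12·4/16³ = -135/128 kN
  M_B = M₀a(2b-a)/L² = 15·12·(2·4-12)/16² = -45/16 kN·m
Superposition: R_A = 29859/640 kN, M_A = 40037/240 kN·m, R_B = 67421/640 kN, M_B = -19681/80 kN·m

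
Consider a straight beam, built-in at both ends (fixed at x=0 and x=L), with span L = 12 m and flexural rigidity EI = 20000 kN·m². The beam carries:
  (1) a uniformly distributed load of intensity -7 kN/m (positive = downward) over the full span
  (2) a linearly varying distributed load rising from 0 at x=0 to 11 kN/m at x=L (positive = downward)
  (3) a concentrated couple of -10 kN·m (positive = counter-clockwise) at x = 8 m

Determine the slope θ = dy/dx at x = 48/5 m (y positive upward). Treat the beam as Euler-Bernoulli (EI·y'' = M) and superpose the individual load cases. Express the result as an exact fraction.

θ(48/5) = -737/781250 rad

Load 1 — uniform load w=-7 kN/m over full span:
  θ_1 = -wx(L-x)(L-2x)/(12EI) = -(-7)·(48/5)·(12-(48/5))·(12-2·(48/5))/(12·20000) = -378/78125 rad
Load 2 — triangular load w₀=11 kN/m (0→w₀ over full span):
  θ_2 = -w₀(2x(L-x)(L-2x)(x+2L)+x²(L-x)²)/(120LEI) = -11·(2·(48/5)·(12-(48/5))·(12-2·(48/5))·((48/5)+2·12)+(48/5)²·(12-(48/5))²)/(120·12·20000) = 1584/390625 rad
Load 3 — applied couple M₀=-10 kN·m at a=8 m (b=L-a=4):
  θ_3 = (R_Ax²/2 - M_Ax - M₀(x-a))/EI  [x>a] with R_A=-10/9, M_A=-10/3 = ((-10/9)·(48/5)²/2 - (-10/3)·(48/5) - (-10)·((48/5)-8))/20000 = -1/6250 rad
Superposition: θ = Σ θ_i = -737/781250 rad ≈ -0.000943 rad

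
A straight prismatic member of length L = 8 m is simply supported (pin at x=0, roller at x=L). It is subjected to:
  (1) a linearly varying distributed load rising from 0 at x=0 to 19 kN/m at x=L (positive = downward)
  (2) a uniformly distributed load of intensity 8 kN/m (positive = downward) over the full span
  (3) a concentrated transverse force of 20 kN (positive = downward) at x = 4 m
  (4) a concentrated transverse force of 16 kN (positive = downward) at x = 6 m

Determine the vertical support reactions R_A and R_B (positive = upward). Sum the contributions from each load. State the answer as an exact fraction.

R_A = 214/3 kN, R_B = 314/3 kN

Load 1 — triangular load w₀=19 kN/m (0→w₀ over full span):
  R_A = w₀L/6 = 19·8/6 = 76/3 kN
  R_B = w₀L/3 = 19·8/3 = 152/3 kN
Load 2 — uniform load w=8 kN/m over full span:
  R_A = wL/2 = 8·8/2 = 32 kN
  R_B = wL/2 = 8·8/2 = 32 kN
Load 3 — point force P=20 kN at a=4 m (b=L-a=4):
  R_A = Pb/L = 20·4/8 = 10 kN
  R_B = Pa/L = 20·4/8 = 10 kN
Load 4 — point force P=16 kN at a=6 m (b=L-a=2):
  R_A = Pb/L = 16·2/8 = 4 kN
  R_B = Pa/L = 16·6/8 = 12 kN
Superposition: R_A = 214/3 kN, R_B = 314/3 kN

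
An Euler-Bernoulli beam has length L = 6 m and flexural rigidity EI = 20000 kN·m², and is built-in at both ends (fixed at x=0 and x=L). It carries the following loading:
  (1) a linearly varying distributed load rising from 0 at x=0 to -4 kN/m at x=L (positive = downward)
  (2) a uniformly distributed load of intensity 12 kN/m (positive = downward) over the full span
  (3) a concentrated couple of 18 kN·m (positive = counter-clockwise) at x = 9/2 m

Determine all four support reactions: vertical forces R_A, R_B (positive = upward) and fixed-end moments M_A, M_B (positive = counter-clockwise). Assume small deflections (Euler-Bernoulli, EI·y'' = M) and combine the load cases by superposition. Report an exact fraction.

R_A = 1431/40 kN, M_A = 1473/40 kN·m, R_B = 969/40 kN, M_B = -1287/40 kN·m

Load 1 — triangular load w₀=-4 kN/m (0→w₀ over full span):
  R_A = 3w₀L/20 = 3·(-4)·6/20 = -18/5 kN
  M_A = w₀L²/30 = (-4)·6²/30 = -24/5 kN·m
  R_B = 7w₀L/20 = 7·(-4)·6/20 = -42/5 kN
  M_B = -w₀L²/20 = -(-4)·6²/20 = 36/5 kN·m
Load 2 — uniform load w=12 kN/m over full span:
  R_A = wL/2 = 12·6/2 = 36 kN
  M_A = wL²/12 = 12·6²/12 = 36 kN·m
  R_B = wL/2 = 12·6/2 = 36 kN
  M_B = -wL²/12 = -12·6²/12 = -36 kN·m
Load 3 — applied couple M₀=18 kN·m at a=9/2 m (b=L-a=3/2):
  R_A = 6M₀ab/L³ = 6·18·(9/2)·(3/2)/6³ = 27/8 kN
  M_A = M₀b(2a-b)/L² = 18·(3/2)·(2·(9/2)-(3/2))/6² = 45/8 kN·m
  R_B = -6M₀ab/L³ = -6·18·(9/2)·(3/2)/6³ = -27/8 kN
  M_B = M₀a(2b-a)/L² = 18·(9/2)·(2·(3/2)-(9/2))/6² = -27/8 kN·m
Superposition: R_A = 1431/40 kN, M_A = 1473/40 kN·m, R_B = 969/40 kN, M_B = -1287/40 kN·m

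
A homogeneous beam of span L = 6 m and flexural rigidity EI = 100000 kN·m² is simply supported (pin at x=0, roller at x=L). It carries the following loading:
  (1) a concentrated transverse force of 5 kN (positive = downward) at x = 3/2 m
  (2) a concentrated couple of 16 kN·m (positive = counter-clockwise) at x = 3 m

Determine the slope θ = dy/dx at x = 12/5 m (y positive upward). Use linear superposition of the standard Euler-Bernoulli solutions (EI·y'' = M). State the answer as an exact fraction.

θ(12/5) = 2089/80000000 rad

Load 1 — point force P=5 kN at a=3/2 m (b=L-a=9/2):
  θ_1 = -Pa(2L²-6Lx+3x²+a²)/(6LEI)  [x>a] = -5·(3/2)·(2·6²-6·6·(12/5)+3·(12/5)²+(3/2)²)/(6·6·100000) = -171/16000000 rad
Load 2 — applied couple M₀=16 kN·m at a=3 m (b=L-a=3):
  θ_2 = (M₀x²/(2L)+C₁)/EI  [x≤a] with C₁=M₀(3b²-L²)/(6L)=-4 = (16·(12/5)²/(2·6)+(-4))/100000 = 23/625000 rad
Superposition: θ = Σ θ_i = 2089/80000000 rad ≈ 0.000026 rad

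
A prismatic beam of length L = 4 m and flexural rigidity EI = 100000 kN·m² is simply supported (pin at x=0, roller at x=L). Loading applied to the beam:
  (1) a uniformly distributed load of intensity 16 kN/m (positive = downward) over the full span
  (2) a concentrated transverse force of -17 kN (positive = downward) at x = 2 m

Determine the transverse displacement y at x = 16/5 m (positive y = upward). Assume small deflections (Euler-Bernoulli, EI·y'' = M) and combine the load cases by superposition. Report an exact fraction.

Load 1 — uniform load w=16 kN/m over full span:
  y_1 = -wx(L³-2Lx²+x³)/(24EI) = -16·(16/5)·(4³-2·4·(16/5)²+(16/5)³)/(24·100000) = -1856/5859375 m
Load 2 — point force P=-17 kN at a=2 m (b=L-a=2):
  y_2 = -Pa(L-x)(2Lx-a²-x²)/(6LEI)  [x>a] = -(-17)·2·(4-(16/5))·(2·4·(16/5)-2²-(16/5)²)/(6·4·100000) = 1207/9375000 m
Superposition: y = Σ y_i = -8813/46875000 m ≈ -0.000188 m

y(16/5) = -8813/46875000 m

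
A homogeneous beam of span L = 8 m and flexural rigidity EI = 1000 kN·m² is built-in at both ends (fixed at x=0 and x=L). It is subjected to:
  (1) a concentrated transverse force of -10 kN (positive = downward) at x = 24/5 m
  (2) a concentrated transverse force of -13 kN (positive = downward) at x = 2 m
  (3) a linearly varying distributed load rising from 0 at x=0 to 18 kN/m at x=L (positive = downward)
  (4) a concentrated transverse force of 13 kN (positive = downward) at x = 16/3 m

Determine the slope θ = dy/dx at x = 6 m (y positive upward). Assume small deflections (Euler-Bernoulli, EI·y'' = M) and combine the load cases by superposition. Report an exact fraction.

Load 1 — point force P=-10 kN at a=24/5 m (b=L-a=16/5):
  θ_1 = Pa²(L-x)(2bL-(3b+a)(L-x))/(2L³EI)  [x>a] = (-10)·(24/5)²·(8-6)·(2·(16/5)·8-(3·(16/5)+(24/5))·(8-6))/(2·8³·1000) = -63/6250 rad
Load 2 — point force P=-13 kN at a=2 m (b=L-a=6):
  θ_2 = Pa²(L-x)(2bL-(3b+a)(L-x))/(2L³EI)  [x>a] = (-13)·2²·(8-6)·(2·6·8-(3·6+2)·(8-6))/(2·8³·1000) = -91/16000 rad
Load 3 — triangular load w₀=18 kN/m (0→w₀ over full span):
  θ_3 = -w₀(2x(L-x)(L-2x)(x+2L)+x²(L-x)²)/(120LEI) = -18·(2·6·(8-6)·(8-2·6)·(6+2·8)+6²·(8-6)²)/(120·8·1000) = 369/10000 rad
Load 4 — point force P=13 kN at a=16/3 m (b=L-a=8/3):
  θ_4 = Pa²(L-x)(2bL-(3b+a)(L-x))/(2L³EI)  [x>a] = 13·(16/3)²·(8-6)·(2·(8/3)·8-(3·(8/3)+(16/3))·(8-6))/(2·8³·1000) = 13/1125 rad
Superposition: θ = Σ θ_i = 117677/3600000 rad ≈ 0.032688 rad

θ(6) = 117677/3600000 rad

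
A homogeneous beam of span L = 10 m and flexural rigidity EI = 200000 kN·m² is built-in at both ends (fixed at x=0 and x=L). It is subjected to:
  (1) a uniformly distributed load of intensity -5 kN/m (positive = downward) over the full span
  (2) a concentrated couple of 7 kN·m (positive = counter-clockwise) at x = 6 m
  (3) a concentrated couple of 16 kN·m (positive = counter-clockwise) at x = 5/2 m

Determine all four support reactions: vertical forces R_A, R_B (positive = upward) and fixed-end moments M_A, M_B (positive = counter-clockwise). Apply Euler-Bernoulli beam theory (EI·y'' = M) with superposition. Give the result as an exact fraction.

Load 1 — uniform load w=-5 kN/m over full span:
  R_A = wL/2 = (-5)·10/2 = -25 kN
  M_A = wL²/12 = (-5)·10²/12 = -125/3 kN·m
  R_B = wL/2 = (-5)·10/2 = -25 kN
  M_B = -wL²/12 = -(-5)·10²/12 = 125/3 kN·m
Load 2 — applied couple M₀=7 kN·m at a=6 m (b=L-a=4):
  R_A = 6M₀ab/L³ = 6·7·6·4/10³ = 126/125 kN
  M_A = M₀b(2a-b)/L² = 7·4·(2·6-4)/10² = 56/25 kN·m
  R_B = -6M₀ab/L³ = -6·7·6·4/10³ = -126/125 kN
  M_B = M₀a(2b-a)/L² = 7·6·(2·4-6)/10² = 21/25 kN·m
Load 3 — applied couple M₀=16 kN·m at a=5/2 m (b=L-a=15/2):
  R_A = 6M₀ab/L³ = 6·16·(5/2)·(15/2)/10³ = 9/5 kN
  M_A = M₀b(2a-b)/L² = 16·(15/2)·(2·(5/2)-(15/2))/10² = -3 kN·m
  R_B = -6M₀ab/L³ = -6·16·(5/2)·(15/2)/10³ = -9/5 kN
  M_B = M₀a(2b-a)/L² = 16·(5/2)·(2·(15/2)-(5/2))/10² = 5 kN·m
Superposition: R_A = -2774/125 kN, M_A = -3182/75 kN·m, R_B = -3476/125 kN, M_B = 3563/75 kN·m

R_A = -2774/125 kN, M_A = -3182/75 kN·m, R_B = -3476/125 kN, M_B = 3563/75 kN·m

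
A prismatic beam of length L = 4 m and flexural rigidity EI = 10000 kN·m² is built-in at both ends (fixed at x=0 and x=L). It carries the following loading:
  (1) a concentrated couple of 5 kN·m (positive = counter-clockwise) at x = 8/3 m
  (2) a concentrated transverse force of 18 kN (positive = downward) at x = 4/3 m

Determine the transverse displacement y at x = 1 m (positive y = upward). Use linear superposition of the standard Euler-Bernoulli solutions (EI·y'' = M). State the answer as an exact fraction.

y(1) = -11/30000 m

Load 1 — applied couple M₀=5 kN·m at a=8/3 m (b=L-a=4/3):
  y_1 = (R_Ax³/6 - M_Ax²/2)/EI  [x≤a] with R_A=5/3, M_A=5/3 = ((5/3)·1³/6 - (5/3)·1²/2)/10000 = -1/18000 m
Load 2 — point force P=18 kN at a=4/3 m (b=L-a=8/3):
  y_2 = -Pb²x²(3aL-(3a+b)x)/(6L³EI)  [x≤a] = -18·(8/3)²·1²·(3·(4/3)·4-(3·(4/3)+(8/3))·1)/(6·4³·10000) = -7/22500 m
Superposition: y = Σ y_i = -11/30000 m ≈ -0.000367 m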